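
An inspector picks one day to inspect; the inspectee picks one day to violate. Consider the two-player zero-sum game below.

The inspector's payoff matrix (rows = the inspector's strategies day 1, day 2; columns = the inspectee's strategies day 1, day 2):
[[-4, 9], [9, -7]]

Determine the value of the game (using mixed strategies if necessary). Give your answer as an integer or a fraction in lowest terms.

53/29

Row minima are -4 and -7, so the inspector's maximin is -4; column maxima are 9 and 9, so the inspectee's minimax is 9. These differ, so the equilibrium is in mixed strategies.
Let the inspector play day 1 with probability p. The inspectee is indifferent when −4p + 9(1−p) = 9p − 7(1−p), giving p = 16/29.
Let the inspectee play day 1 with probability q. The inspector is indifferent when −4q + 9(1−q) = 9q − 7(1−q), giving q = 16/29.
The value is -4·(16/29) + (9)·(13/29) = 53/29.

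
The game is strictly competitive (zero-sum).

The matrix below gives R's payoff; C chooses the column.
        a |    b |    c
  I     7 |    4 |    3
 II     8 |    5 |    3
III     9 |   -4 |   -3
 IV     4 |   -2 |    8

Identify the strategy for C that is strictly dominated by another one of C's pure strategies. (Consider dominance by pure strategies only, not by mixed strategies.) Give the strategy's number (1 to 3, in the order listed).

C prefers columns that give R less. Compare a with b: 4 < 7, 5 < 8, -4 < 9, -2 < 4.
So b strictly dominates a for C; a is strictly dominated.

1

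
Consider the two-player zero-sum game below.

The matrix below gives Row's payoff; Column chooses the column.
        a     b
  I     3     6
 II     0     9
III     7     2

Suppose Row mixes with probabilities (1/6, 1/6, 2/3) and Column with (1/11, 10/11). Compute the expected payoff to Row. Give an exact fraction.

87/22

Against (1/11, 10/11), each row's expected payoff is I: 63/11; II: 90/11; III: 27/11.
Taking the (1/6, 1/6, 2/3)-weighted average: (1/6)·(63/11) + (1/6)·(90/11) + (2/3)·(27/11) = 87/22.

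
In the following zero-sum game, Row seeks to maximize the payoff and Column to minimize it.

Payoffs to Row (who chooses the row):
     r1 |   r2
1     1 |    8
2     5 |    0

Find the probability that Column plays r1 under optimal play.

2/3

Row minima are 1 and 0, so Row's maximin is 1; column maxima are 5 and 8, so Column's minimax is 5. These differ, so the equilibrium is in mixed strategies.
Let Column play r1 with probability q. Row is indifferent when q + 8(1−q) = 5q, giving q = 2/3.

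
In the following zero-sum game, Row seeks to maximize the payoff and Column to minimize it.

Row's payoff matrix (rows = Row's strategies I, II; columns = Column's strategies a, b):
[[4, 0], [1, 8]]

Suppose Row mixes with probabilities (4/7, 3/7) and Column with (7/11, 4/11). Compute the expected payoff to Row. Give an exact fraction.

Against (7/11, 4/11), each row's expected payoff is I: 28/11; II: 39/11.
Taking the (4/7, 3/7)-weighted average: (4/7)·(28/11) + (3/7)·(39/11) = 229/77.

229/77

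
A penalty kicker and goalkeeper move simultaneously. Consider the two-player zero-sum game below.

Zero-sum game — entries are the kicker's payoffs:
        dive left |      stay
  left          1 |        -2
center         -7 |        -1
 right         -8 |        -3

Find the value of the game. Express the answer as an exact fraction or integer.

Row right is strictly dominated by row center, so the kicker never plays it.
The remaining 2×2 game on (left, center) × (dive left, stay) has no saddle point. Let the kicker play left with probability p; indifference gives p − 7(1−p) = −2p − (1−p), so p = 2/3.
Similarly the goalkeeper's optimal q on dive left is 1/9, and the value is 1·(1/9) + (-2)·(8/9) = -5/3.

-5/3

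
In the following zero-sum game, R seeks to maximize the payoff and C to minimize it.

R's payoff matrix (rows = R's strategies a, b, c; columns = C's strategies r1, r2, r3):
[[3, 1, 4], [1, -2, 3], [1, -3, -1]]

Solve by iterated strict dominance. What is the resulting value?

1

Column r1 is strictly dominated by r2 for C (1<3, -2<1, -3<1); eliminate r1.
Column r3 is strictly dominated by r2 for C (1<4, -2<3, -3<-1); eliminate r3.
Row b is strictly dominated by row a (1>-2); eliminate b.
Row c is strictly dominated by row a (1>-3); eliminate c.
Only (a, r2) remains, with payoff 1.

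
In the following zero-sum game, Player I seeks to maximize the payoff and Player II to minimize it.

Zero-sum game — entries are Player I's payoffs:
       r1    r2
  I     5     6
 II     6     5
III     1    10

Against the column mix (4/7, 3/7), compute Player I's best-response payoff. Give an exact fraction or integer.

I: (5)·(4/7) + (6)·(3/7) = 38/7.
II: (6)·(4/7) + (5)·(3/7) = 39/7.
III: (1)·(4/7) + (10)·(3/7) = 34/7.
The best pure response is II with expected payoff 39/7.

39/7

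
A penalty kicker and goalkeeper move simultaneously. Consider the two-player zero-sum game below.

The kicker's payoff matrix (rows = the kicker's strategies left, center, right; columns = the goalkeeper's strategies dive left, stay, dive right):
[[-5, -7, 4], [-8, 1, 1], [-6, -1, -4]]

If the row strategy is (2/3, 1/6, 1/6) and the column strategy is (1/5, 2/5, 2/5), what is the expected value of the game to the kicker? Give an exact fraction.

Against (1/5, 2/5, 2/5), each row's expected payoff is left: -11/5; center: -4/5; right: -16/5.
Taking the (2/3, 1/6, 1/6)-weighted average: (2/3)·(-11/5) + (1/6)·(-4/5) + (1/6)·(-16/5) = -32/15.

-32/15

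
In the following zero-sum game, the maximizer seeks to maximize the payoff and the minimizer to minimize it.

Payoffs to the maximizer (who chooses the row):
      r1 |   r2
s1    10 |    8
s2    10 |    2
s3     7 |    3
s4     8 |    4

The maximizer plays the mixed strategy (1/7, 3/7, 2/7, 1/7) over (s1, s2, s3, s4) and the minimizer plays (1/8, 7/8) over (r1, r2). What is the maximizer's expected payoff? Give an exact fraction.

Against (1/8, 7/8), each row's expected payoff is s1: 33/4; s2: 3; s3: 7/2; s4: 9/2.
Taking the (1/7, 3/7, 2/7, 1/7)-weighted average: (1/7)·(33/4) + (3/7)·(3) + (2/7)·(7/2) + (1/7)·(9/2) = 115/28.

115/28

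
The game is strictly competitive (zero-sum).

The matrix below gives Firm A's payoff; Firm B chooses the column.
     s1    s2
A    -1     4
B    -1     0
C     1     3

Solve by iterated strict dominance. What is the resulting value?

1

Row B is strictly dominated by row C (1>-1, 3>0); eliminate B.
Column s2 is strictly dominated by s1 for Firm B (-1<4, 1<3); eliminate s2.
Row A is strictly dominated by row C (1>-1); eliminate A.
Only (C, s1) remains, with payoff 1.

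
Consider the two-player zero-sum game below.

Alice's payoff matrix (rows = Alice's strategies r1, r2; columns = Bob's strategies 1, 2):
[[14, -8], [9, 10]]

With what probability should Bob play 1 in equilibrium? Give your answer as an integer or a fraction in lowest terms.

18/23

Row minima are -8 and 9, so Alice's maximin is 9; column maxima are 14 and 10, so Bob's minimax is 10. These differ, so the equilibrium is in mixed strategies.
Let Bob play 1 with probability q. Alice is indifferent when 14q − 8(1−q) = 9q + 10(1−q), giving q = 18/23.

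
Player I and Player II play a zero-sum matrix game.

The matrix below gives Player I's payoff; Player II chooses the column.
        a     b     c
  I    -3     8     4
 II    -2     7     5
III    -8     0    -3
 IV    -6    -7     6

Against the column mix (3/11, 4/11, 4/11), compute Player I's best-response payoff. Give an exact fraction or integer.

42/11

I: (-3)·(3/11) + (8)·(4/11) + (4)·(4/11) = 39/11.
II: (-2)·(3/11) + (7)·(4/11) + (5)·(4/11) = 42/11.
III: (-8)·(3/11) + (0)·(4/11) + (-3)·(4/11) = -36/11.
IV: (-6)·(3/11) + (-7)·(4/11) + (6)·(4/11) = -2.
The best pure response is II with expected payoff 42/11.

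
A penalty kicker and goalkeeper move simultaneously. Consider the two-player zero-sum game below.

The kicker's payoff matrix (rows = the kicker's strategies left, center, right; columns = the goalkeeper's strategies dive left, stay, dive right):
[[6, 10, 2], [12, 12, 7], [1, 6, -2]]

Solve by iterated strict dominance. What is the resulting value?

Row right is strictly dominated by row left (6>1, 10>6, 2>-2); eliminate right.
Row left is strictly dominated by row center (12>6, 12>10, 7>2); eliminate left.
Column stay is strictly dominated by dive right for the goalkeeper (7<12); eliminate stay.
Column dive left is strictly dominated by dive right for the goalkeeper (7<12); eliminate dive left.
Only (center, dive right) remains, with payoff 7.

7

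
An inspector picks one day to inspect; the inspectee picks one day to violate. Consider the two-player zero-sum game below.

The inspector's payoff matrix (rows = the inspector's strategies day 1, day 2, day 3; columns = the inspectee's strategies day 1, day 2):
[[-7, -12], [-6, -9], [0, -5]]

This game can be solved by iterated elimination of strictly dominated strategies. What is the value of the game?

Row day 1 is strictly dominated by row day 2 (-6>-7, -9>-12); eliminate day 1.
Row day 2 is strictly dominated by row day 3 (0>-6, -5>-9); eliminate day 2.
Column day 1 is strictly dominated by day 2 for the inspectee (-5<0); eliminate day 1.
Only (day 3, day 2) remains, with payoff -5.

-5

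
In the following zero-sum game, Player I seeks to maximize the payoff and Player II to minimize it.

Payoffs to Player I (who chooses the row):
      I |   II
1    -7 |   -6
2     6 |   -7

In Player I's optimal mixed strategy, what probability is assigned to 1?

13/14

Row minima are -7 and -7, so Player I's maximin is -7; column maxima are 6 and -6, so Player II's minimax is -6. These differ, so the equilibrium is in mixed strategies.
Let Player I play 1 with probability p. Player II is indifferent when −7p + 6(1−p) = −6p − 7(1−p), giving p = 13/14.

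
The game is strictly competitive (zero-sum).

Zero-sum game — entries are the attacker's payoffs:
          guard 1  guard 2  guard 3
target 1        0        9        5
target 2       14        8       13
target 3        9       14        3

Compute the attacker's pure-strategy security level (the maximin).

8

The worst-case payoff for each row is target 1: 0, target 2: 8, target 3: 3.
The best of these is 8.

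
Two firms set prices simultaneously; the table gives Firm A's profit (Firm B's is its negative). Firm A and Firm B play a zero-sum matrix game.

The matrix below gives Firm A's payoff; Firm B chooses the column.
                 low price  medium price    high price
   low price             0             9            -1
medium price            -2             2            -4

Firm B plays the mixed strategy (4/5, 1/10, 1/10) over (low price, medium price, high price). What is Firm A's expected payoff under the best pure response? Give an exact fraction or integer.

low price: (0)·(4/5) + (9)·(1/10) + (-1)·(1/10) = 4/5.
medium price: (-2)·(4/5) + (2)·(1/10) + (-4)·(1/10) = -9/5.
The best pure response is low price with expected payoff 4/5.

4/5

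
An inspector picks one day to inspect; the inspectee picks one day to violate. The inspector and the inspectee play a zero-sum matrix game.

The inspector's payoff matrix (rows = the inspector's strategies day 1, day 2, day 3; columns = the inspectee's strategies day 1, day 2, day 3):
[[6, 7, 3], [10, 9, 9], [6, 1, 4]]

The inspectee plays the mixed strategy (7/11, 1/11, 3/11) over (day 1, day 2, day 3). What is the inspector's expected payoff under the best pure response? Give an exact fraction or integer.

day 1: (6)·(7/11) + (7)·(1/11) + (3)·(3/11) = 58/11.
day 2: (10)·(7/11) + (9)·(1/11) + (9)·(3/11) = 106/11.
day 3: (6)·(7/11) + (1)·(1/11) + (4)·(3/11) = 5.
The best pure response is day 2 with expected payoff 106/11.

106/11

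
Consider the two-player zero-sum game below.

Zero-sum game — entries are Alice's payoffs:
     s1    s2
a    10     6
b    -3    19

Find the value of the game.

Row minima are 6 and -3, so Alice's maximin is 6; column maxima are 10 and 19, so Bob's minimax is 10. These differ, so the equilibrium is in mixed strategies.
Let Alice play a with probability p. Bob is indifferent when 10p − 3(1−p) = 6p + 19(1−p), giving p = 11/13.
Let Bob play s1 with probability q. Alice is indifferent when 10q + 6(1−q) = −3q + 19(1−q), giving q = 1/2.
The value is 10·(1/2) + (6)·(1/2) = 8.

8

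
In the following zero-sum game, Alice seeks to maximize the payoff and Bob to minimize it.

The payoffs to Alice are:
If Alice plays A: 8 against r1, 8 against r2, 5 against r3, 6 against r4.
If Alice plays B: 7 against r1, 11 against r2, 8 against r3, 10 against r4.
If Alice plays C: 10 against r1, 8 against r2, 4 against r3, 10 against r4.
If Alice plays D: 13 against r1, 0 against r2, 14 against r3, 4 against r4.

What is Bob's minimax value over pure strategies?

The worst case (largest entry) in each column is r1: 13, r2: 11, r3: 14, r4: 10.
The best (smallest) of these is 10.

10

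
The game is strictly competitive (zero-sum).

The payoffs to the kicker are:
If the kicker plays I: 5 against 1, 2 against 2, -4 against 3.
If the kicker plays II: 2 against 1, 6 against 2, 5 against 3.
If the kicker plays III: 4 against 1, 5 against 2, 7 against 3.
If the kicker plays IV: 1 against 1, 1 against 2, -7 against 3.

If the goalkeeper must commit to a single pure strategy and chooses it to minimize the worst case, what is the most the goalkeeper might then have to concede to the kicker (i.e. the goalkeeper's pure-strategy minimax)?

The worst case (largest entry) in each column is 1: 5, 2: 6, 3: 7.
The best (smallest) of these is 5.

5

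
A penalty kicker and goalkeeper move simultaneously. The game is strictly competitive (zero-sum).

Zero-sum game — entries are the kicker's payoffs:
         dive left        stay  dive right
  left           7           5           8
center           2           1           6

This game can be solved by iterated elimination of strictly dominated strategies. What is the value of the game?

5

Column dive left is strictly dominated by stay for the goalkeeper (5<7, 1<2); eliminate dive left.
Row center is strictly dominated by row left (5>1, 8>6); eliminate center.
Column dive right is strictly dominated by stay for the goalkeeper (5<8); eliminate dive right.
Only (left, stay) remains, with payoff 5.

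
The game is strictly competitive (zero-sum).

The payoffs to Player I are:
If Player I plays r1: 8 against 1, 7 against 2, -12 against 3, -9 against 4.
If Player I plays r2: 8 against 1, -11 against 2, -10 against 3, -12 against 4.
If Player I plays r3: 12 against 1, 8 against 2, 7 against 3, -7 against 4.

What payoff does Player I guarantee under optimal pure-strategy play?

-7

Row minima: -12, -12, -7 → Player I's maximin is -7.
Column maxima: 12, 8, 7, -7 → Player II's minimax is -7.
They coincide at (r3, 4), so the value is -7.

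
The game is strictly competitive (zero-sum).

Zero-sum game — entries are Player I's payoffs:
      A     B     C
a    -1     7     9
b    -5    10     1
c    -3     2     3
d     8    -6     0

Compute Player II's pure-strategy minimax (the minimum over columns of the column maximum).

The worst case (largest entry) in each column is A: 8, B: 10, C: 9.
The best (smallest) of these is 8.

8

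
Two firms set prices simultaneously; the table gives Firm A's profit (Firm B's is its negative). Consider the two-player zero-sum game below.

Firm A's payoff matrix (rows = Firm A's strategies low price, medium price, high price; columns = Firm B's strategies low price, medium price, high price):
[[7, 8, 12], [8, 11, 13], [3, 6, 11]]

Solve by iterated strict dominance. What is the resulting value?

8

Row high price is strictly dominated by row low price (7>3, 8>6, 12>11); eliminate high price.
Row low price is strictly dominated by row medium price (8>7, 11>8, 13>12); eliminate low price.
Column high price is strictly dominated by low price for Firm B (8<13); eliminate high price.
Column medium price is strictly dominated by low price for Firm B (8<11); eliminate medium price.
Only (medium price, low price) remains, with payoff 8.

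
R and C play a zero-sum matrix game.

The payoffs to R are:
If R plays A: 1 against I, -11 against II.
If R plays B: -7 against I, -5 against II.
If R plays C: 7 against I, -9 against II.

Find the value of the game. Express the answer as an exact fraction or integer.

Row A is strictly dominated by row C, so R never plays it.
The remaining 2×2 game on (B, C) × (I, II) has no saddle point. Let R play B with probability p; indifference gives −7p + 7(1−p) = −5p − 9(1−p), so p = 8/9.
Similarly C's optimal q on I is 2/9, and the value is -7·(2/9) + (-5)·(7/9) = -49/9.

-49/9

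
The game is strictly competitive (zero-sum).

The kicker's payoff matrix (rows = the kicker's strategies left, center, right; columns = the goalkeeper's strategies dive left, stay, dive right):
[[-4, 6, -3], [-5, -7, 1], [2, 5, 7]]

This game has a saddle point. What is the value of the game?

2

Row minima: -4, -7, 2 → the kicker's maximin is 2.
Column maxima: 2, 6, 7 → the goalkeeper's minimax is 2.
They coincide at (right, dive left), so the value is 2.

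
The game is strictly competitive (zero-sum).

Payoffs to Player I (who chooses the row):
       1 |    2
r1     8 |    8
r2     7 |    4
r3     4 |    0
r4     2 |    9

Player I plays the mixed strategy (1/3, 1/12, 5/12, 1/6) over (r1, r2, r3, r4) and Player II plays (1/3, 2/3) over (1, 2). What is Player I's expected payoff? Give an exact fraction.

Against (1/3, 2/3), each row's expected payoff is r1: 8; r2: 5; r3: 4/3; r4: 20/3.
Taking the (1/3, 1/12, 5/12, 1/6)-weighted average: (1/3)·(8) + (1/12)·(5) + (5/12)·(4/3) + (1/6)·(20/3) = 19/4.

19/4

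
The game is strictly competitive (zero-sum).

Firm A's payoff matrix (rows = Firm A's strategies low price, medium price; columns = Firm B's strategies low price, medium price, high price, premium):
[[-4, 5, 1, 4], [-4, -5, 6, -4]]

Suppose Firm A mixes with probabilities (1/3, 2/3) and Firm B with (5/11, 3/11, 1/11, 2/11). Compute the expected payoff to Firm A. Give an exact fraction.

-70/33

Against (5/11, 3/11, 1/11, 2/11), each row's expected payoff is low price: 4/11; medium price: -37/11.
Taking the (1/3, 2/3)-weighted average: (1/3)·(4/11) + (2/3)·(-37/11) = -70/33.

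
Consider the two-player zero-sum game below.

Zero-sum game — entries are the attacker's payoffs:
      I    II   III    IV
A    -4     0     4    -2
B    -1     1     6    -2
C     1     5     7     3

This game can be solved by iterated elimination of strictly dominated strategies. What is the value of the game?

Column III is strictly dominated by I for the defender (-4<4, -1<6, 1<7); eliminate III.
Row B is strictly dominated by row C (1>-1, 5>1, 3>-2); eliminate B.
Column II is strictly dominated by I for the defender (-4<0, 1<5); eliminate II.
Row A is strictly dominated by row C (1>-4, 3>-2); eliminate A.
Column IV is strictly dominated by I for the defender (1<3); eliminate IV.
Only (C, I) remains, with payoff 1.

1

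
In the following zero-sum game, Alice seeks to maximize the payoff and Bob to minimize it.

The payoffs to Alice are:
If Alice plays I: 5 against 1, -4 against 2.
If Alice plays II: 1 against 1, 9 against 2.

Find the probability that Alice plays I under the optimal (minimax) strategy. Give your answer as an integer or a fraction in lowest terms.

8/17

Row minima are -4 and 1, so Alice's maximin is 1; column maxima are 5 and 9, so Bob's minimax is 5. These differ, so the equilibrium is in mixed strategies.
Let Alice play I with probability p. Bob is indifferent when 5p + (1−p) = −4p + 9(1−p), giving p = 8/17.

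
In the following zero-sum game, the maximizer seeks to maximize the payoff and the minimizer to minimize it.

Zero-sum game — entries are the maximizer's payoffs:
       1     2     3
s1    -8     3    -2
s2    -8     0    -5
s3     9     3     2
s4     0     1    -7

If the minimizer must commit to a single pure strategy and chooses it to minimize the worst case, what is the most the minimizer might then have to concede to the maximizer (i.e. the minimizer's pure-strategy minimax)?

2

The worst case (largest entry) in each column is 1: 9, 2: 3, 3: 2.
The best (smallest) of these is 2.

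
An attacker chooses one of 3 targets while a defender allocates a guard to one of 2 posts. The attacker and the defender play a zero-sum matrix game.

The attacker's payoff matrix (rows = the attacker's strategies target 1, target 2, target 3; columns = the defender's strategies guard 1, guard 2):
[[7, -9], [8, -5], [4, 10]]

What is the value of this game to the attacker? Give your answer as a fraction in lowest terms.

Row target 1 is strictly dominated by row target 2, so the attacker never plays it.
The remaining 2×2 game on (target 2, target 3) × (guard 1, guard 2) has no saddle point. Let the attacker play target 2 with probability p; indifference gives 8p + 4(1−p) = −5p + 10(1−p), so p = 6/19.
Similarly the defender's optimal q on guard 1 is 15/19, and the value is 8·(15/19) + (-5)·(4/19) = 100/19.

100/19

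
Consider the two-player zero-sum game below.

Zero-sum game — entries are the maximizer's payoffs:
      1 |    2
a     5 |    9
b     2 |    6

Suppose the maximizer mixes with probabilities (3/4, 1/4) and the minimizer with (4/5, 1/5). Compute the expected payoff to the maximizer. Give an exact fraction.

101/20

Against (4/5, 1/5), each row's expected payoff is a: 29/5; b: 14/5.
Taking the (3/4, 1/4)-weighted average: (3/4)·(29/5) + (1/4)·(14/5) = 101/20.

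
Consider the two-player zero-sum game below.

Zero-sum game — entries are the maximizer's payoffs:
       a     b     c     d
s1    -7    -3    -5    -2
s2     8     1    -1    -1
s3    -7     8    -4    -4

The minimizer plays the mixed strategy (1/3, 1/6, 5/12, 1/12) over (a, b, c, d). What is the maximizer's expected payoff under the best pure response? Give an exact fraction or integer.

7/3

s1: (-7)·(1/3) + (-3)·(1/6) + (-5)·(5/12) + (-2)·(1/12) = -61/12.
s2: (8)·(1/3) + (1)·(1/6) + (-1)·(5/12) + (-1)·(1/12) = 7/3.
s3: (-7)·(1/3) + (8)·(1/6) + (-4)·(5/12) + (-4)·(1/12) = -3.
The best pure response is s2 with expected payoff 7/3.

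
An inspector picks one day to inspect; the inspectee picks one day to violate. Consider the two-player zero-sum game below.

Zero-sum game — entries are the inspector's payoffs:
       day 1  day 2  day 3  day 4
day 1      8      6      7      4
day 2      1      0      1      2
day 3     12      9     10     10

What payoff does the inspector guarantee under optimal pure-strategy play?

Row minima: 4, 0, 9 → the inspector's maximin is 9.
Column maxima: 12, 9, 10, 10 → the inspectee's minimax is 9.
They coincide at (day 3, day 2), so the value is 9.

9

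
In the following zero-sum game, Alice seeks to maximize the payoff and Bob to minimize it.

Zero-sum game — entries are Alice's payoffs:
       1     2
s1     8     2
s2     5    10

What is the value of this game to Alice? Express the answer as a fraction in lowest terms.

Row minima are 2 and 5, so Alice's maximin is 5; column maxima are 8 and 10, so Bob's minimax is 8. These differ, so the equilibrium is in mixed strategies.
Let Alice play s1 with probability p. Bob is indifferent when 8p + 5(1−p) = 2p + 10(1−p), giving p = 5/11.
Let Bob play 1 with probability q. Alice is indifferent when 8q + 2(1−q) = 5q + 10(1−q), giving q = 8/11.
The value is 8·(8/11) + (2)·(3/11) = 70/11.

70/11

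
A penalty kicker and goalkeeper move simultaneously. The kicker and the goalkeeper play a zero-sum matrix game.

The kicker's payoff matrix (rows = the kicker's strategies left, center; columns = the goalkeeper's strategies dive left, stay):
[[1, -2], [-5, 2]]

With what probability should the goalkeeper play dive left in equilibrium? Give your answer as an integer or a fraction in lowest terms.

2/5

Row minima are -2 and -5, so the kicker's maximin is -2; column maxima are 1 and 2, so the goalkeeper's minimax is 1. These differ, so the equilibrium is in mixed strategies.
Let the goalkeeper play dive left with probability q. The kicker is indifferent when q − 2(1−q) = −5q + 2(1−q), giving q = 2/5.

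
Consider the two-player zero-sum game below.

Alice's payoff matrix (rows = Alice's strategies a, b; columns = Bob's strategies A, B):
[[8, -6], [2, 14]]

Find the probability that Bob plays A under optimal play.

10/13

Row minima are -6 and 2, so Alice's maximin is 2; column maxima are 8 and 14, so Bob's minimax is 8. These differ, so the equilibrium is in mixed strategies.
Let Bob play A with probability q. Alice is indifferent when 8q − 6(1−q) = 2q + 14(1−q), giving q = 10/13.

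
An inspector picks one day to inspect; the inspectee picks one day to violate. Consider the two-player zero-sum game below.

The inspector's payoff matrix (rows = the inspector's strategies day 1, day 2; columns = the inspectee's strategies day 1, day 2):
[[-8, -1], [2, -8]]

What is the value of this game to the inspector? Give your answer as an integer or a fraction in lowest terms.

-66/17

Row minima are -8 and -8, so the inspector's maximin is -8; column maxima are 2 and -1, so the inspectee's minimax is -1. These differ, so the equilibrium is in mixed strategies.
Let the inspector play day 1 with probability p. The inspectee is indifferent when −8p + 2(1−p) = −p − 8(1−p), giving p = 10/17.
Let the inspectee play day 1 with probability q. The inspector is indifferent when −8q − (1−q) = 2q − 8(1−q), giving q = 7/17.
The value is -8·(7/17) + (-1)·(10/17) = -66/17.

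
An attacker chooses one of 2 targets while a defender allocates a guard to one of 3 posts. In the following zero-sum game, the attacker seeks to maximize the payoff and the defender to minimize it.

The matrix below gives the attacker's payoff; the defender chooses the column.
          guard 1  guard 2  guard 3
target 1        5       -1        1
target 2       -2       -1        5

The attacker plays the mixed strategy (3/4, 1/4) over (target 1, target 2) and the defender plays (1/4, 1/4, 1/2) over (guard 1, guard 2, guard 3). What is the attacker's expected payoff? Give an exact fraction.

Against (1/4, 1/4, 1/2), each row's expected payoff is target 1: 3/2; target 2: 7/4.
Taking the (3/4, 1/4)-weighted average: (3/4)·(3/2) + (1/4)·(7/4) = 25/16.

25/16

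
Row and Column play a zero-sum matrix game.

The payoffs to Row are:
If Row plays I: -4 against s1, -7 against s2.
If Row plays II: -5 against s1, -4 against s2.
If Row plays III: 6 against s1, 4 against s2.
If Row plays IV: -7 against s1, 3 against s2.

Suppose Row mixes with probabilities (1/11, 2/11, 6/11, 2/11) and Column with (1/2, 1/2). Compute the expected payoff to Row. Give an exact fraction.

Against (1/2, 1/2), each row's expected payoff is I: -11/2; II: -9/2; III: 5; IV: -2.
Taking the (1/11, 2/11, 6/11, 2/11)-weighted average: (1/11)·(-11/2) + (2/11)·(-9/2) + (6/11)·(5) + (2/11)·(-2) = 23/22.

23/22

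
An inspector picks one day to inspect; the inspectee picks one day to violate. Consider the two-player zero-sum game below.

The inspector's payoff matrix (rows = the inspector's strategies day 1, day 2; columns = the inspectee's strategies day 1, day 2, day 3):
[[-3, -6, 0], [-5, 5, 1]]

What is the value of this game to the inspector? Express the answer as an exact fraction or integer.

Column day 3 is strictly dominated by day 1 for the inspectee (it gives the inspector more in every row).
The remaining 2×2 game on (day 1, day 2) × (day 1, day 2) has no saddle point. Let the inspector play day 1 with probability p; indifference gives −3p − 5(1−p) = −6p + 5(1−p), so p = 10/13.
Similarly the inspectee's optimal q on day 1 is 11/13, and the value is -3·(11/13) + (-6)·(2/13) = -45/13.

-45/13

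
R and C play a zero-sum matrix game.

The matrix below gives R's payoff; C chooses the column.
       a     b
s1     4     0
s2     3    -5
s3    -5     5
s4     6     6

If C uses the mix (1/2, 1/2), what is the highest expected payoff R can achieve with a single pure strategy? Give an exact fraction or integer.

6

s1: (4)·(1/2) + (0)·(1/2) = 2.
s2: (3)·(1/2) + (-5)·(1/2) = -1.
s3: (-5)·(1/2) + (5)·(1/2) = 0.
s4: (6)·(1/2) + (6)·(1/2) = 6.
The best pure response is s4 with expected payoff 6.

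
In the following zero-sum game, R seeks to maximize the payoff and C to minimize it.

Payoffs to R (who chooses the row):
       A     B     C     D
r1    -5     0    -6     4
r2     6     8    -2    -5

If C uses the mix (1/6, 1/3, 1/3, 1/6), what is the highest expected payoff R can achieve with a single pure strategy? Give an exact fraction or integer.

r1: (-5)·(1/6) + (0)·(1/3) + (-6)·(1/3) + (4)·(1/6) = -13/6.
r2: (6)·(1/6) + (8)·(1/3) + (-2)·(1/3) + (-5)·(1/6) = 13/6.
The best pure response is r2 with expected payoff 13/6.

13/6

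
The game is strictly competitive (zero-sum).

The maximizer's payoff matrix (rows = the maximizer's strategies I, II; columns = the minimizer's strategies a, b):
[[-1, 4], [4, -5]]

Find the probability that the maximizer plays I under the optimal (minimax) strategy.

9/14

Row minima are -1 and -5, so the maximizer's maximin is -1; column maxima are 4 and 4, so the minimizer's minimax is 4. These differ, so the equilibrium is in mixed strategies.
Let the maximizer play I with probability p. The minimizer is indifferent when −p + 4(1−p) = 4p − 5(1−p), giving p = 9/14.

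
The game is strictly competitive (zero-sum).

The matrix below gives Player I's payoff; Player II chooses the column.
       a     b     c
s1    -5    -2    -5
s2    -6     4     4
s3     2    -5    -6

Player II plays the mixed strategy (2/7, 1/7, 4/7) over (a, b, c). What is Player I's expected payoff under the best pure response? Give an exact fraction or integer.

8/7

s1: (-5)·(2/7) + (-2)·(1/7) + (-5)·(4/7) = -32/7.
s2: (-6)·(2/7) + (4)·(1/7) + (4)·(4/7) = 8/7.
s3: (2)·(2/7) + (-5)·(1/7) + (-6)·(4/7) = -25/7.
The best pure response is s2 with expected payoff 8/7.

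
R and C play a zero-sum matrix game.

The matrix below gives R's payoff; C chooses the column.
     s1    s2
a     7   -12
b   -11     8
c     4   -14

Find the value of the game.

-2

Row c is strictly dominated by row a, so R never plays it.
The remaining 2×2 game on (a, b) × (s1, s2) has no saddle point. Let R play a with probability p; indifference gives 7p − 11(1−p) = −12p + 8(1−p), so p = 1/2.
Similarly C's optimal q on s1 is 10/19, and the value is 7·(10/19) + (-12)·(9/19) = -2.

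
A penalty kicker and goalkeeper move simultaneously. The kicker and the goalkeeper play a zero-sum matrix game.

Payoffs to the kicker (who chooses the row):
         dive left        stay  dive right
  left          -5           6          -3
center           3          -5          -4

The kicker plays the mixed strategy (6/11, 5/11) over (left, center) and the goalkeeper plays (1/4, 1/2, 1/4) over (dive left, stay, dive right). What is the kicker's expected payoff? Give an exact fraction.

Against (1/4, 1/2, 1/4), each row's expected payoff is left: 1; center: -11/4.
Taking the (6/11, 5/11)-weighted average: (6/11)·(1) + (5/11)·(-11/4) = -31/44.

-31/44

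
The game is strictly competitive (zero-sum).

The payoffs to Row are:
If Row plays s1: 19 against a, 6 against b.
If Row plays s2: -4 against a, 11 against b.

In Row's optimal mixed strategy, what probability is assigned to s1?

15/28

Row minima are 6 and -4, so Row's maximin is 6; column maxima are 19 and 11, so Column's minimax is 11. These differ, so the equilibrium is in mixed strategies.
Let Row play s1 with probability p. Column is indifferent when 19p − 4(1−p) = 6p + 11(1−p), giving p = 15/28.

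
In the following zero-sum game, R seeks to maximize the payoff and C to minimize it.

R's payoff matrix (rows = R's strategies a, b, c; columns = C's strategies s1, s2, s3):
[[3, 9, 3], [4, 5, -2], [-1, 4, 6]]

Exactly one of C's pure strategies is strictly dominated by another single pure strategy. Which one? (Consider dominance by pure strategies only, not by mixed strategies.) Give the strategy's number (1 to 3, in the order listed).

C prefers columns that give R less. Compare s2 with s1: 3 < 9, 4 < 5, -1 < 4.
So s1 strictly dominates s2 for C; s2 is strictly dominated.

2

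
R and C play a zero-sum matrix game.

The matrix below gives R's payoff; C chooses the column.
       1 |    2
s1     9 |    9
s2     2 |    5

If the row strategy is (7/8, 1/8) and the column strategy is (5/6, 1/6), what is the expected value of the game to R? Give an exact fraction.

Against (5/6, 1/6), each row's expected payoff is s1: 9; s2: 5/2.
Taking the (7/8, 1/8)-weighted average: (7/8)·(9) + (1/8)·(5/2) = 131/16.

131/16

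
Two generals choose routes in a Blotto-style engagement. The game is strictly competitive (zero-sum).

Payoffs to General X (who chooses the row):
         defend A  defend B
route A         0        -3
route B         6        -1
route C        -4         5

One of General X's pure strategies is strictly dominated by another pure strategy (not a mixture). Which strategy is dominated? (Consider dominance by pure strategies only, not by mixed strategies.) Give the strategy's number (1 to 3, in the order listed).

1

Compare route A with route B: 6 > 0, -1 > -3.
So route B strictly dominates route A for General X; route A is strictly dominated.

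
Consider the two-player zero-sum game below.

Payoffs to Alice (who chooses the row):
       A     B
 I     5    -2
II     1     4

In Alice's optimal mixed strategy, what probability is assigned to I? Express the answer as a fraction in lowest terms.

3/10

Row minima are -2 and 1, so Alice's maximin is 1; column maxima are 5 and 4, so Bob's minimax is 4. These differ, so the equilibrium is in mixed strategies.
Let Alice play I with probability p. Bob is indifferent when 5p + (1−p) = −2p + 4(1−p), giving p = 3/10.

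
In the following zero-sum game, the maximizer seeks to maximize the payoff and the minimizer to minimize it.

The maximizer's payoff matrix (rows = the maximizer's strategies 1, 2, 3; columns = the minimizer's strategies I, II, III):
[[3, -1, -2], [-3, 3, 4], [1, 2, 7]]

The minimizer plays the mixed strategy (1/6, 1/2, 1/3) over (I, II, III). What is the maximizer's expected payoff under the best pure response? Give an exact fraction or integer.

1: (3)·(1/6) + (-1)·(1/2) + (-2)·(1/3) = -2/3.
2: (-3)·(1/6) + (3)·(1/2) + (4)·(1/3) = 7/3.
3: (1)·(1/6) + (2)·(1/2) + (7)·(1/3) = 7/2.
The best pure response is 3 with expected payoff 7/2.

7/2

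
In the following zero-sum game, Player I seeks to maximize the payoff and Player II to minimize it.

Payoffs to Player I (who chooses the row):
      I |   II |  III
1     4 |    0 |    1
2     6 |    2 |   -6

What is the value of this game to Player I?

Column I is strictly dominated by II for Player II (it gives Player I more in every row).
The remaining 2×2 game on (1, 2) × (II, III) has no saddle point. Let Player I play 1 with probability p; indifference gives 2(1−p) = p − 6(1−p), so p = 8/9.
Similarly Player II's optimal q on II is 7/9, and the value is 0·(7/9) + (1)·(2/9) = 2/9.

2/9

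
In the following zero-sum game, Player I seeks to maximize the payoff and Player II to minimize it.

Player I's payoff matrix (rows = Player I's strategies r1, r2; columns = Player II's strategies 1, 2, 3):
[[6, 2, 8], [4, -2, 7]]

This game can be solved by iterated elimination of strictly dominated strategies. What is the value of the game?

2

Row r2 is strictly dominated by row r1 (6>4, 2>-2, 8>7); eliminate r2.
Column 1 is strictly dominated by 2 for Player II (2<6); eliminate 1.
Column 3 is strictly dominated by 2 for Player II (2<8); eliminate 3.
Only (r1, 2) remains, with payoff 2.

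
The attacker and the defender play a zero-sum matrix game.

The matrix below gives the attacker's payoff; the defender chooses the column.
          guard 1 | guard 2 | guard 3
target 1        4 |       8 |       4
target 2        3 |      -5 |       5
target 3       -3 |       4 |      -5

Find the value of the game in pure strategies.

Row minima: 4, -5, -5 → the attacker's maximin is 4.
Column maxima: 4, 8, 5 → the defender's minimax is 4.
They coincide at (target 1, guard 1), so the value is 4.

4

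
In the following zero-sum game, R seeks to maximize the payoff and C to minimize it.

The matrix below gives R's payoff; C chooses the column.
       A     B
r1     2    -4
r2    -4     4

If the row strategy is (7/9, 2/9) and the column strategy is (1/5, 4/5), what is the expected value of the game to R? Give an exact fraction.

-74/45

Against (1/5, 4/5), each row's expected payoff is r1: -14/5; r2: 12/5.
Taking the (7/9, 2/9)-weighted average: (7/9)·(-14/5) + (2/9)·(12/5) = -74/45.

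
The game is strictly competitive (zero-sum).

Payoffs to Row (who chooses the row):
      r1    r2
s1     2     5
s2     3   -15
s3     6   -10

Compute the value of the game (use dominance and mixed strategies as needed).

Row s2 is strictly dominated by row s3, so Row never plays it.
The remaining 2×2 game on (s1, s3) × (r1, r2) has no saddle point. Let Row play s1 with probability p; indifference gives 2p + 6(1−p) = 5p − 10(1−p), so p = 16/19.
Similarly Column's optimal q on r1 is 15/19, and the value is 2·(15/19) + (5)·(4/19) = 50/19.

50/19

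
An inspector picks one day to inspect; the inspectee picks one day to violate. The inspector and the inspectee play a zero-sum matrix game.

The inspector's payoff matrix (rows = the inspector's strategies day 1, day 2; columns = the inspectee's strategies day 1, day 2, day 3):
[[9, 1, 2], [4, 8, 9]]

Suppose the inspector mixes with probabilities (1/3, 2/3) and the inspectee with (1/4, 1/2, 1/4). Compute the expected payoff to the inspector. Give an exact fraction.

71/12

Against (1/4, 1/2, 1/4), each row's expected payoff is day 1: 13/4; day 2: 29/4.
Taking the (1/3, 2/3)-weighted average: (1/3)·(13/4) + (2/3)·(29/4) = 71/12.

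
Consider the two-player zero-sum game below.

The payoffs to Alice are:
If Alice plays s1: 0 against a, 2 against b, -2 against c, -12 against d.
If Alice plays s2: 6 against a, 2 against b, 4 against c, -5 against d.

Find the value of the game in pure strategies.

-5

Row minima: -12, -5 → Alice's maximin is -5.
Column maxima: 6, 2, 4, -5 → Bob's minimax is -5.
They coincide at (s2, d), so the value is -5.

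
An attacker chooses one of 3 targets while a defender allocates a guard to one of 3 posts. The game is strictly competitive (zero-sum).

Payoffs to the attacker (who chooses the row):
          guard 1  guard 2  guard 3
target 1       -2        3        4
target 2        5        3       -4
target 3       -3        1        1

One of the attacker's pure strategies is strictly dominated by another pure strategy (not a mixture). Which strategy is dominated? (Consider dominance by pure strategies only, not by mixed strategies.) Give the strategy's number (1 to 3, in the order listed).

Compare target 3 with target 1: -2 > -3, 3 > 1, 4 > 1.
So target 1 strictly dominates target 3 for the attacker; target 3 is strictly dominated.

3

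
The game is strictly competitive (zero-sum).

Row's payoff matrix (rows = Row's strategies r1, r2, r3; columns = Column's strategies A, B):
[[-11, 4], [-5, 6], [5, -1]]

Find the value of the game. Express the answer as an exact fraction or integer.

Row r1 is strictly dominated by row r2, so Row never plays it.
The remaining 2×2 game on (r2, r3) × (A, B) has no saddle point. Let Row play r2 with probability p; indifference gives −5p + 5(1−p) = 6p − (1−p), so p = 6/17.
Similarly Column's optimal q on A is 7/17, and the value is -5·(7/17) + (6)·(10/17) = 25/17.

25/17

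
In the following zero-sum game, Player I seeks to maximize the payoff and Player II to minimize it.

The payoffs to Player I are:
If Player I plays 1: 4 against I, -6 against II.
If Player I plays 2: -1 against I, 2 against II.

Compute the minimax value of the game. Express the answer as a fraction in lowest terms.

Row minima are -6 and -1, so Player I's maximin is -1; column maxima are 4 and 2, so Player II's minimax is 2. These differ, so the equilibrium is in mixed strategies.
Let Player I play 1 with probability p. Player II is indifferent when 4p − (1−p) = −6p + 2(1−p), giving p = 3/13.
Let Player II play I with probability q. Player I is indifferent when 4q − 6(1−q) = −q + 2(1−q), giving q = 8/13.
The value is 4·(8/13) + (-6)·(5/13) = 2/13.

2/13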